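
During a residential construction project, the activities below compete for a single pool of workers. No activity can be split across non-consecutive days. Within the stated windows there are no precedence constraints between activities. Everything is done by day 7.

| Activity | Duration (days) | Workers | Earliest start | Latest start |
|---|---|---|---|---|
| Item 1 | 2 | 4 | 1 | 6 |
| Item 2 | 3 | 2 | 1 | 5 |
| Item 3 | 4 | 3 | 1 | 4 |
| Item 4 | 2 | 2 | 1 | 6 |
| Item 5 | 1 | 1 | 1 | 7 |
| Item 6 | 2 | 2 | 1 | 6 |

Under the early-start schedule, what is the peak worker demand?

14

Early-start schedule: Item 1@1, Item 2@1, Item 3@1, Item 4@1, Item 5@1, Item 6@1.
Load per day: day 1: 14, day 2: 13, day 3: 5, day 4: 3, day 5: 0, day 6: 0, day 7: 0.
Peak is 14.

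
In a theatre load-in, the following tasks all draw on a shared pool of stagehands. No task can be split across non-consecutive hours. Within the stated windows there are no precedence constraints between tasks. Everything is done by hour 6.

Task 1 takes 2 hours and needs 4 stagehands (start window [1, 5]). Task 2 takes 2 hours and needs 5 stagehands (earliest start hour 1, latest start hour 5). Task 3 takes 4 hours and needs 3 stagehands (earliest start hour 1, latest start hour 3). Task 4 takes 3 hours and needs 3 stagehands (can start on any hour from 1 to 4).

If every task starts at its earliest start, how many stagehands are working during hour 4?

At early start, hour 4 has: Task 3.
Demand: 3 = 3.

3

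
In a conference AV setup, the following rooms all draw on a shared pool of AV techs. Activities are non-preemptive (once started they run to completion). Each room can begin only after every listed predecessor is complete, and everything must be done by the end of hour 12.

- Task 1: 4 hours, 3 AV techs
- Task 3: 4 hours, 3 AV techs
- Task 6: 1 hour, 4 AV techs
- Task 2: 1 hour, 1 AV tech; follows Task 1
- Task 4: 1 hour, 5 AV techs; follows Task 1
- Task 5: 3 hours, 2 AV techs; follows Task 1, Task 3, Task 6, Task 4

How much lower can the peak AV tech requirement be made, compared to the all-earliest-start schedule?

4

Early-start peak: h1:10  h2:6  h3:6  h4:6  h5:6  h6:2  h7:2  h8:2  h9:0  h10:0  h11:0  h12:0 ⇒ 10.
Leveled (Task 1@1, Task 3@1, Task 6@5, Task 2@5, Task 4@6, Task 5@7): h1:6  h2:6  h3:6  h4:6  h5:5  h6:5  h7:2  h8:2  h9:2  h10:0  h11:0  h12:0 ⇒ 6.
Reduction 10 − 6 = 4.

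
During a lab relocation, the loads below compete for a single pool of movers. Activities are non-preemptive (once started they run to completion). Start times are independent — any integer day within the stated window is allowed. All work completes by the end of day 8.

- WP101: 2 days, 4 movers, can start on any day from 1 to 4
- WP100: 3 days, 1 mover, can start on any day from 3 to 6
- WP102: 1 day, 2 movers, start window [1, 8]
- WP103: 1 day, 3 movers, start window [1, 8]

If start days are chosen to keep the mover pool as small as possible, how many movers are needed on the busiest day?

4

Early-start (WP101@1, WP100@3, WP102@1, WP103@1) gives peak 9: d1:9  d2:4  d3:1  d4:1  d5:1  d6:0  d7:0  d8:0.
Shift WP102→3, WP103→4.
Schedule WP101@1, WP100@3, WP102@3, WP103@4: d1:4  d2:4  d3:3  d4:4  d5:1  d6:0  d7:0  d8:0 — peak 4.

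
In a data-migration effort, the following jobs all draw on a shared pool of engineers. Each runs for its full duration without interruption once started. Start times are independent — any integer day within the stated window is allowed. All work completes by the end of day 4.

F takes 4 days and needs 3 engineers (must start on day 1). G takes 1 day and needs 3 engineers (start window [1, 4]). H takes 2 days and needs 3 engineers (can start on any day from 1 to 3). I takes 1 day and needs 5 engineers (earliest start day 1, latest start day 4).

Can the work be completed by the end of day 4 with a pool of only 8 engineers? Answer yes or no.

Schedule F@1, G@1, H@2, I@4: d1:6  d2:6  d3:6  d4:8 — peak 8 ≤ 8.

yes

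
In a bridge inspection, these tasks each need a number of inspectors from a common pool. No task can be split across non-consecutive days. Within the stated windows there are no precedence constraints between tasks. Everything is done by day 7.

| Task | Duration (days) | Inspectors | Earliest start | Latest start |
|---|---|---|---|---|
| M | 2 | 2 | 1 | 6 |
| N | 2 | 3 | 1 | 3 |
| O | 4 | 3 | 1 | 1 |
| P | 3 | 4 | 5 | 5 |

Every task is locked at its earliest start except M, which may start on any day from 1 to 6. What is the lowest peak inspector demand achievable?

6

M@1: d1:8  d2:8  d3:3  d4:3  d5:4  d6:4  d7:4 → peak 8
M@2: d1:6  d2:8  d3:5  d4:3  d5:4  d6:4  d7:4 → peak 8
M@3: d1:6  d2:6  d3:5  d4:5  d5:4  d6:4  d7:4 → peak 6
M@4: d1:6  d2:6  d3:3  d4:5  d5:6  d6:4  d7:4 → peak 6
M@5: d1:6  d2:6  d3:3  d4:3  d5:6  d6:6  d7:4 → peak 6
M@6: d1:6  d2:6  d3:3  d4:3  d5:4  d6:6  d7:6 → peak 6
Best is M@3, peak 6.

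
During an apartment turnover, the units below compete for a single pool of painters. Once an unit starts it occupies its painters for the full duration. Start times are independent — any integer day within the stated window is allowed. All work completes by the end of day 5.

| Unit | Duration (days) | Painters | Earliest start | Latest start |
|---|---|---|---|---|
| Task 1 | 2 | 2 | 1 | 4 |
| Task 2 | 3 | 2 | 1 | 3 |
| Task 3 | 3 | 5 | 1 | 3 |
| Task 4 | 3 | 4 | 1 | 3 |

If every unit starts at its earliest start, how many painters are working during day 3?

At early start, day 3 has: Task 2, Task 3, Task 4.
Demand: 2 + 5 + 4 = 11.

11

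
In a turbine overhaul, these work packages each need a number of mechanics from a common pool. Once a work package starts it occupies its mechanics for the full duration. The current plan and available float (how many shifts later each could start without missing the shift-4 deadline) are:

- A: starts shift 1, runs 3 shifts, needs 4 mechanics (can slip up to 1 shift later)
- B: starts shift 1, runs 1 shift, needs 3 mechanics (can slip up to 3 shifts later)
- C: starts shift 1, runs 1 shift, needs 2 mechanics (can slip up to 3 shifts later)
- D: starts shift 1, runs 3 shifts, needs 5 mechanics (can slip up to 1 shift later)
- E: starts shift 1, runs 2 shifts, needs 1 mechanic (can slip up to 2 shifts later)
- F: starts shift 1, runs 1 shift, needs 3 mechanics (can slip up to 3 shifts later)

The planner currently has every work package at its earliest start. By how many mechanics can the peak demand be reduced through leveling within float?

Early-start peak: s1:18  s2:10  s3:9  s4:0 ⇒ 18.
Leveled (A@1, B@1, C@1, D@2, E@1, F@4): s1:10  s2:10  s3:9  s4:8 ⇒ 10.
Reduction 18 − 10 = 8.

8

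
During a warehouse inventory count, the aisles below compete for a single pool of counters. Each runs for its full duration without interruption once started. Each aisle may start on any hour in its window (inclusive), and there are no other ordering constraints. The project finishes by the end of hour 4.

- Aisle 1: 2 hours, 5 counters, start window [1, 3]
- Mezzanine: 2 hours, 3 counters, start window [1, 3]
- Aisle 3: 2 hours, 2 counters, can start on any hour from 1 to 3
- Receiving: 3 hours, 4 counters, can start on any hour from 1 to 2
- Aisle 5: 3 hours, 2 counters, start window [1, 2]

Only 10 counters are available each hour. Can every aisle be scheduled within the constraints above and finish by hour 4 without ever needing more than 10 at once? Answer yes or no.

no

The minimum achievable peak is 11; 10 < 11, so no feasible schedule stays within the cap.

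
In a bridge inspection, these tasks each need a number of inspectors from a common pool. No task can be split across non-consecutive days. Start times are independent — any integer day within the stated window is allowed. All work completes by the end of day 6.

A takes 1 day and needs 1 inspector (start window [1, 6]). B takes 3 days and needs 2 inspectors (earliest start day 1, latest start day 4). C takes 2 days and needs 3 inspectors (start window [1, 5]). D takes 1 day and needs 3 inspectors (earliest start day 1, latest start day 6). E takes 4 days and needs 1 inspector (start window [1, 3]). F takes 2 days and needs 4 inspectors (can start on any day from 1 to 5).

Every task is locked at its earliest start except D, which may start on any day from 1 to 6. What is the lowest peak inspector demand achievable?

11

D@1: d1:14  d2:10  d3:3  d4:1  d5:0  d6:0 → peak 14
D@2: d1:11  d2:13  d3:3  d4:1  d5:0  d6:0 → peak 13
D@3: d1:11  d2:10  d3:6  d4:1  d5:0  d6:0 → peak 11
D@4: d1:11  d2:10  d3:3  d4:4  d5:0  d6:0 → peak 11
D@5: d1:11  d2:10  d3:3  d4:1  d5:3  d6:0 → peak 11
D@6: d1:11  d2:10  d3:3  d4:1  d5:0  d6:3 → peak 11
Best is D@3, peak 11.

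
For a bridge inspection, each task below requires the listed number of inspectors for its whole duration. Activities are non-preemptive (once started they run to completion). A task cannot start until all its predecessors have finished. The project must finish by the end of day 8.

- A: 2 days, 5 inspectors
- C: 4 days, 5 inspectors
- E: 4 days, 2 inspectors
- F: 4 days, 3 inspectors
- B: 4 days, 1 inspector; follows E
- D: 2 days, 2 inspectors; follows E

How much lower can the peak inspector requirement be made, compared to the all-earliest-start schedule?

Early-start peak: d1:15  d2:15  d3:10  d4:10  d5:3  d6:3  d7:1  d8:1 ⇒ 15.
Leveled (A@1, C@3, E@1, F@5, B@5, D@7): d1:7  d2:7  d3:7  d4:7  d5:9  d6:9  d7:6  d8:6 ⇒ 9.
Reduction 15 − 9 = 6.

6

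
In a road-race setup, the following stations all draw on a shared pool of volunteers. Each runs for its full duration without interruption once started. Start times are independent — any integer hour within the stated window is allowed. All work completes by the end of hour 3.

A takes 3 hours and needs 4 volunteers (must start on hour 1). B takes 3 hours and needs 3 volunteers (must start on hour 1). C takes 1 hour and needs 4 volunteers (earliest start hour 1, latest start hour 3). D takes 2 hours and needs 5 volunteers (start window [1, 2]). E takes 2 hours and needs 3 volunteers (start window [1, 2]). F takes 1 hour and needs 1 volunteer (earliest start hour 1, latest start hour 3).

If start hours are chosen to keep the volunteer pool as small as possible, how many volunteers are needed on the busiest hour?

Early-start (A@1, B@1, C@1, D@1, E@1, F@1) gives peak 20: h1:20  h2:15  h3:7.
Shift D→2.
Schedule A@1, B@1, C@1, D@2, E@1, F@1: h1:15  h2:15  h3:12 — peak 15.

15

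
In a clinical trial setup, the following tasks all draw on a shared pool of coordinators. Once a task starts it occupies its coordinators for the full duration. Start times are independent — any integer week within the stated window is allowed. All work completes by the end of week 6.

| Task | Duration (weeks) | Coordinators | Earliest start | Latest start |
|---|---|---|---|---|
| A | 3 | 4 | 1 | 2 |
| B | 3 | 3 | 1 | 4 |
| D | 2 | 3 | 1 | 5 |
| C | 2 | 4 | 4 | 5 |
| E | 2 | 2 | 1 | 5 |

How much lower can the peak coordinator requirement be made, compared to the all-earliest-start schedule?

5

Early-start peak: w1:12  w2:12  w3:7  w4:4  w5:4  w6:0 ⇒ 12.
Leveled (A@1, B@4, D@1, C@5, E@3): w1:7  w2:7  w3:6  w4:5  w5:7  w6:7 ⇒ 7.
Reduction 12 − 7 = 5.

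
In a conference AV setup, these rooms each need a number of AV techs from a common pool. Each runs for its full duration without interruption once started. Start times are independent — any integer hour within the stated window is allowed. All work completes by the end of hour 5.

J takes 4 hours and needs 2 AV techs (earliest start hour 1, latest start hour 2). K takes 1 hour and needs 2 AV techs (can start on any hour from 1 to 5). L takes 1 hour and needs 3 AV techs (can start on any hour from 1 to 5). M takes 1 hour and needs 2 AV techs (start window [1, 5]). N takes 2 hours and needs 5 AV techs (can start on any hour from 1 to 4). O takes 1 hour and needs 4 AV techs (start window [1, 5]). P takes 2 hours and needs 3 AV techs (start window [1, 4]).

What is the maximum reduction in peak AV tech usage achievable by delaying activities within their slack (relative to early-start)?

14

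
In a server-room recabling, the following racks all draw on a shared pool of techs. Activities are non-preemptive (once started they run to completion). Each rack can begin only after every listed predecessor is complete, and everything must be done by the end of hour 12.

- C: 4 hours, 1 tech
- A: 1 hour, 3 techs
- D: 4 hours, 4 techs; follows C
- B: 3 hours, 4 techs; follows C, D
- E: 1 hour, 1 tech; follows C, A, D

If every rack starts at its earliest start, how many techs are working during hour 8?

4

At early start, hour 8 has: D.
Demand: 4 = 4.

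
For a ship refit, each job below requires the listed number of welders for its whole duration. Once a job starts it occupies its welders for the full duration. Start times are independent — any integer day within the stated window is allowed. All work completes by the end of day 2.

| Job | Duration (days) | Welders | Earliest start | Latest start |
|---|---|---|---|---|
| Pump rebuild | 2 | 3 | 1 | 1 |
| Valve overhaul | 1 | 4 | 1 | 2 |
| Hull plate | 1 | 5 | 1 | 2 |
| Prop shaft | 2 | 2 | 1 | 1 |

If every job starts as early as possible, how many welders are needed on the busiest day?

Early-start schedule: Pump rebuild@1, Valve overhaul@1, Hull plate@1, Prop shaft@1.
Load per day: day 1: 14, day 2: 5.
Peak is 14.

14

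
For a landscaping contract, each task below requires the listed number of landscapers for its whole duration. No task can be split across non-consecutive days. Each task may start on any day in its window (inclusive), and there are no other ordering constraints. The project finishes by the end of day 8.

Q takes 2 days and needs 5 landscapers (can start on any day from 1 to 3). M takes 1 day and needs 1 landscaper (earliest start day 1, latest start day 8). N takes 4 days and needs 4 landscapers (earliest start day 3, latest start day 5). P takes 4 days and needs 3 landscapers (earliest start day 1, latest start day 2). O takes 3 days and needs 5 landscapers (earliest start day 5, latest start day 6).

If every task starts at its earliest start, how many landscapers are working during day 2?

8

At early start, day 2 has: Q, P.
Demand: 5 + 3 = 8.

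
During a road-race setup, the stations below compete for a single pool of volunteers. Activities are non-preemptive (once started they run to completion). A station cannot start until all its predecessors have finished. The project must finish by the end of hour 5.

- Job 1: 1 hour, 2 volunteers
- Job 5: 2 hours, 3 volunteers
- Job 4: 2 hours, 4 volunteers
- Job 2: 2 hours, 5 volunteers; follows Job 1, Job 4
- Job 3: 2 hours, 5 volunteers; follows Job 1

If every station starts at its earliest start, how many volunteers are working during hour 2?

12

At early start, hour 2 has: Job 5, Job 4, Job 3.
Demand: 3 + 4 + 5 = 12.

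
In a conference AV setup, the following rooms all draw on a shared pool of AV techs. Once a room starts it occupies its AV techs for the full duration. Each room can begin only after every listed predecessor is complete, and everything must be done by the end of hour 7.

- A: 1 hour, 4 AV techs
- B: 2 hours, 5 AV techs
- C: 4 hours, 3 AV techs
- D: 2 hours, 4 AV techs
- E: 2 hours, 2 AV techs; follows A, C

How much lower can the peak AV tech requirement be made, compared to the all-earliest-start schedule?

9

Early-start peak: h1:16  h2:12  h3:3  h4:3  h5:2  h6:2  h7:0 ⇒ 16.
Leveled (A@1, B@5, C@1, D@2, E@5): h1:7  h2:7  h3:7  h4:3  h5:7  h6:7  h7:0 ⇒ 7.
Reduction 16 − 7 = 9.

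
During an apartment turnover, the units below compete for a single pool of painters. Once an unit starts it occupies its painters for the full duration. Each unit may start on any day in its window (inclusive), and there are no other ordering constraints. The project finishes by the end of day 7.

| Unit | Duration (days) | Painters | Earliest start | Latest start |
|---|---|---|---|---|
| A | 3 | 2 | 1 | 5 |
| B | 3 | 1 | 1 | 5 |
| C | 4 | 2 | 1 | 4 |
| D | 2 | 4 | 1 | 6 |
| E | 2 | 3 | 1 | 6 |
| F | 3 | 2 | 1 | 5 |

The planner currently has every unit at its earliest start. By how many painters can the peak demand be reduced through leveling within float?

Early-start peak: d1:14  d2:14  d3:7  d4:2  d5:0  d6:0  d7:0 ⇒ 14.
Leveled (A@1, B@1, C@1, D@4, E@6, F@5): d1:5  d2:5  d3:5  d4:6  d5:6  d6:5  d7:5 ⇒ 6.
Reduction 14 − 6 = 8.

8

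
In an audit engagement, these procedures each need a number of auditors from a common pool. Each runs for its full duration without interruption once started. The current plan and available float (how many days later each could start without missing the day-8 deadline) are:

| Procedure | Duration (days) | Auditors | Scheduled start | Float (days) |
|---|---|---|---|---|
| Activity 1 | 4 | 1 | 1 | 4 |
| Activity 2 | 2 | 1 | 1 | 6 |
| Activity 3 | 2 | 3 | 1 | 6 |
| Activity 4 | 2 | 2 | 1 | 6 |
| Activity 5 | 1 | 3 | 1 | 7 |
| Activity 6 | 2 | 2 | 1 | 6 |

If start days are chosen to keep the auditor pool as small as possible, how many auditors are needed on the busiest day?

Early-start (Activity 1@1, Activity 2@1, Activity 3@1, Activity 4@1, Activity 5@1, Activity 6@1) gives peak 12: d1:12  d2:9  d3:1  d4:1  d5:0  d6:0  d7:0  d8:0.
Shift Activity 3→3, Activity 5→5, Activity 6→6.
Schedule Activity 1@1, Activity 2@1, Activity 3@3, Activity 4@1, Activity 5@5, Activity 6@6: d1:4  d2:4  d3:4  d4:4  d5:3  d6:2  d7:2  d8:0 — peak 4.

4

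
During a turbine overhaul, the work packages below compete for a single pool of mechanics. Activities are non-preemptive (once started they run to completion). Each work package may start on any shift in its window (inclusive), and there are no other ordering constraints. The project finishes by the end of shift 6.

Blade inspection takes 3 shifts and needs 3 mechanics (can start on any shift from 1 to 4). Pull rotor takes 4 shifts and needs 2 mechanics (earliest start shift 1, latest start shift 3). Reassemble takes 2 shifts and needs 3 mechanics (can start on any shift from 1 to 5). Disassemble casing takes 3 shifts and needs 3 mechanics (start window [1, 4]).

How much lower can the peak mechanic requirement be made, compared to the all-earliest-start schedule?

5

Early-start peak: s1:11  s2:11  s3:8  s4:2  s5:0  s6:0 ⇒ 11.
Leveled (Blade inspection@1, Pull rotor@1, Reassemble@5, Disassemble casing@4): s1:5  s2:5  s3:5  s4:5  s5:6  s6:6 ⇒ 6.
Reduction 11 − 6 = 5.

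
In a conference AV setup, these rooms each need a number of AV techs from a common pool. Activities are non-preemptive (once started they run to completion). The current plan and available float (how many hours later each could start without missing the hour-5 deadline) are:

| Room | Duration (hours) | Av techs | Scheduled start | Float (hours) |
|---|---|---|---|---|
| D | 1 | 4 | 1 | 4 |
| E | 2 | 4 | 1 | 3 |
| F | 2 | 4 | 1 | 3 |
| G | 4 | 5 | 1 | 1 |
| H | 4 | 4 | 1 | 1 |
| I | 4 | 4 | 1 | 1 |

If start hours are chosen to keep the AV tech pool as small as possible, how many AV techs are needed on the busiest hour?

17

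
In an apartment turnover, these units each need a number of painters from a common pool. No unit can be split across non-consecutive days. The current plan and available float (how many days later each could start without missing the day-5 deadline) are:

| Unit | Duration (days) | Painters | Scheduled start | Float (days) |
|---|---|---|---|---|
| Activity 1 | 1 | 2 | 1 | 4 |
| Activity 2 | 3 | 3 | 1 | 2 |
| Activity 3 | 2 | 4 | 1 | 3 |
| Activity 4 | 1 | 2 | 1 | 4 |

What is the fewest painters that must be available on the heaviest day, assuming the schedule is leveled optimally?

Early-start (Activity 1@1, Activity 2@1, Activity 3@1, Activity 4@1) gives peak 11: d1:11  d2:7  d3:3  d4:0  d5:0.
Shift Activity 3→4, Activity 4→2.
Schedule Activity 1@1, Activity 2@1, Activity 3@4, Activity 4@2: d1:5  d2:5  d3:3  d4:4  d5:4 — peak 5.
Total painter-days = 21 over 5 days ⇒ peak ≥ ⌈21/5⌉ = 5, so 5 is optimal.

5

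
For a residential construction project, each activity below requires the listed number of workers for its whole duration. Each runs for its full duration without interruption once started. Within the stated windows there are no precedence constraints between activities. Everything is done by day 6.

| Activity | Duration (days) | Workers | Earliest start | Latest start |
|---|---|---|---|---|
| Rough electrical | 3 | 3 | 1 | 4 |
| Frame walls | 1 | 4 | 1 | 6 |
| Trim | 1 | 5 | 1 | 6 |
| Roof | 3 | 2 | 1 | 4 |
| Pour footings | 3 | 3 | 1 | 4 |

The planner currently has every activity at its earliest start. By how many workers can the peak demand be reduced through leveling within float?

10

Early-start peak: d1:17  d2:8  d3:8  d4:0  d5:0  d6:0 ⇒ 17.
Leveled (Rough electrical@1, Frame walls@1, Trim@5, Roof@4, Pour footings@2): d1:7  d2:6  d3:6  d4:5  d5:7  d6:2 ⇒ 7.
Reduction 17 − 7 = 10.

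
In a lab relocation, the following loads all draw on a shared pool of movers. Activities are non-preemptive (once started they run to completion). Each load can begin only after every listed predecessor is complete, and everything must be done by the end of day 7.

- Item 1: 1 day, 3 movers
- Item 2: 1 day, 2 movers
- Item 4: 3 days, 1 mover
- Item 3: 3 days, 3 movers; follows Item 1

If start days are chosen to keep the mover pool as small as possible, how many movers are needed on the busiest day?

3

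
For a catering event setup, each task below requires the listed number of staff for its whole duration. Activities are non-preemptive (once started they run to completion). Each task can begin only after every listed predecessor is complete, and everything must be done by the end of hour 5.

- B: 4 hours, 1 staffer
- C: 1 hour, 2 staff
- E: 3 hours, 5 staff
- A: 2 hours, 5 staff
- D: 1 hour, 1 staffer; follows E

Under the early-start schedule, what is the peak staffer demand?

Early-start schedule: B@1, C@1, E@1, A@1, D@4.
Load per hour: hour 1: 13, hour 2: 11, hour 3: 6, hour 4: 2, hour 5: 0.
Peak is 13.

13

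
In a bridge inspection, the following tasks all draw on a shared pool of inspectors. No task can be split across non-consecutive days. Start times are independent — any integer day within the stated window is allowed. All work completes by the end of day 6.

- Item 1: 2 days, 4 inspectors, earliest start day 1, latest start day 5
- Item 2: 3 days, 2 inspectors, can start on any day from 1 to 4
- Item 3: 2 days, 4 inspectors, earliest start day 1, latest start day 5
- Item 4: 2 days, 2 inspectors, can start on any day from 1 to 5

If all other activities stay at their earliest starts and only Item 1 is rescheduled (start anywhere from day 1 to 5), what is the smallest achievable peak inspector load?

8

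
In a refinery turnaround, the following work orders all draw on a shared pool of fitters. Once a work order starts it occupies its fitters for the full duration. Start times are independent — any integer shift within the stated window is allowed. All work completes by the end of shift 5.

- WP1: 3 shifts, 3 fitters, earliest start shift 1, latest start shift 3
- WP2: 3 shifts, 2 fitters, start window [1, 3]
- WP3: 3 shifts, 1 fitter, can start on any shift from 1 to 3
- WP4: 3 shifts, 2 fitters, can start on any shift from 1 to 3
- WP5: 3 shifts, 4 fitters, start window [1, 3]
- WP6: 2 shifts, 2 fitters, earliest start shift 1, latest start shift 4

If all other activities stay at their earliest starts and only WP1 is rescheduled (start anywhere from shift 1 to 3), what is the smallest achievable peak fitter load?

12

WP1@1: s1:14  s2:14  s3:12  s4:0  s5:0 → peak 14
WP1@2: s1:11  s2:14  s3:12  s4:3  s5:0 → peak 14
WP1@3: s1:11  s2:11  s3:12  s4:3  s5:3 → peak 12
Best is WP1@3, peak 12.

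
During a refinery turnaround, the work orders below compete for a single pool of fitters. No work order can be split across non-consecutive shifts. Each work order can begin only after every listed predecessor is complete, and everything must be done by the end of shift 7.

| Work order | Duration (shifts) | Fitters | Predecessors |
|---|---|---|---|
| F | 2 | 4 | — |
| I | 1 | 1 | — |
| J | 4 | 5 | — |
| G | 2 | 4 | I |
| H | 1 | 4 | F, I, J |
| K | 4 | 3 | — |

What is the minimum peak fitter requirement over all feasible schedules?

Early-start (F@1, I@1, J@1, G@2, H@5, K@1) gives peak 16: s1:13  s2:16  s3:12  s4:8  s5:4  s6:0  s7:0.
Shift F→5, G→6, H→7, K→2.
Schedule F@5, I@1, J@1, G@6, H@7, K@2: s1:6  s2:8  s3:8  s4:8  s5:7  s6:8  s7:8 — peak 8.
Total fitter-shifts = 53 over 7 shifts ⇒ peak ≥ ⌈53/7⌉ = 8, so 8 is optimal.

8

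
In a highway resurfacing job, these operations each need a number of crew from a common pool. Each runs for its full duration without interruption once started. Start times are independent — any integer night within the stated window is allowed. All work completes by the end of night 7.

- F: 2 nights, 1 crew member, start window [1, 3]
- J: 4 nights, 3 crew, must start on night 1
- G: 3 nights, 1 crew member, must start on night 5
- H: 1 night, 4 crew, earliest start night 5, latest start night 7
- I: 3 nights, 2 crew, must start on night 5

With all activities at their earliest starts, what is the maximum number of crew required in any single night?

Early-start schedule: F@1, J@1, G@5, H@5, I@5.
Load per night: night 1: 4, night 2: 4, night 3: 3, night 4: 3, night 5: 7, night 6: 3, night 7: 3.
Peak is 7.

7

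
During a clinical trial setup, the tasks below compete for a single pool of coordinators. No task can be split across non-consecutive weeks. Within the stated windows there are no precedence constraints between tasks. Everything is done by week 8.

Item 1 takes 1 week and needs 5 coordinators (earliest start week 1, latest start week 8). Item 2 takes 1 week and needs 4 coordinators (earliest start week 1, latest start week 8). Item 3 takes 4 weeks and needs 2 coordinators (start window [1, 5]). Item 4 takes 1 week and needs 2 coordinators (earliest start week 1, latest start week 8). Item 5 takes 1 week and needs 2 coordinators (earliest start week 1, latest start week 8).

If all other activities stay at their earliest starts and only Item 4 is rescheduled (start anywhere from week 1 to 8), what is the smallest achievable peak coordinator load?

13

Item 4@1: w1:15  w2:2  w3:2  w4:2  w5:0  w6:0  w7:0  w8:0 → peak 15
Item 4@2: w1:13  w2:4  w3:2  w4:2  w5:0  w6:0  w7:0  w8:0 → peak 13
Item 4@3: w1:13  w2:2  w3:4  w4:2  w5:0  w6:0  w7:0  w8:0 → peak 13
Item 4@4: w1:13  w2:2  w3:2  w4:4  w5:0  w6:0  w7:0  w8:0 → peak 13
Item 4@5: w1:13  w2:2  w3:2  w4:2  w5:2  w6:0  w7:0  w8:0 → peak 13
Item 4@6: w1:13  w2:2  w3:2  w4:2  w5:0  w6:2  w7:0  w8:0 → peak 13
Item 4@7: w1:13  w2:2  w3:2  w4:2  w5:0  w6:0  w7:2  w8:0 → peak 13
Item 4@8: w1:13  w2:2  w3:2  w4:2  w5:0  w6:0  w7:0  w8:2 → peak 13
Best is Item 4@2, peak 13.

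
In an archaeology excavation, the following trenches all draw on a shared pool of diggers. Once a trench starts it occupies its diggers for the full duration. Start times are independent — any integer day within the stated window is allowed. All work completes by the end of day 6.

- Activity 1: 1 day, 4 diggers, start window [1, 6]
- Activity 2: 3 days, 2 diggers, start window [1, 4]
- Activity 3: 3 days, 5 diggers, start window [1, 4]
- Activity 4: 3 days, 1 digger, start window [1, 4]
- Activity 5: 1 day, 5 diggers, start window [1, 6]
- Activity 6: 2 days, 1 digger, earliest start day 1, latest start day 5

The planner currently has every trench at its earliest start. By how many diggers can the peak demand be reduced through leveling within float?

Early-start peak: d1:18  d2:9  d3:8  d4:0  d5:0  d6:0 ⇒ 18.
Leveled (Activity 1@1, Activity 2@1, Activity 3@2, Activity 4@4, Activity 5@5, Activity 6@4): d1:6  d2:7  d3:7  d4:7  d5:7  d6:1 ⇒ 7.
Reduction 18 − 7 = 11.

11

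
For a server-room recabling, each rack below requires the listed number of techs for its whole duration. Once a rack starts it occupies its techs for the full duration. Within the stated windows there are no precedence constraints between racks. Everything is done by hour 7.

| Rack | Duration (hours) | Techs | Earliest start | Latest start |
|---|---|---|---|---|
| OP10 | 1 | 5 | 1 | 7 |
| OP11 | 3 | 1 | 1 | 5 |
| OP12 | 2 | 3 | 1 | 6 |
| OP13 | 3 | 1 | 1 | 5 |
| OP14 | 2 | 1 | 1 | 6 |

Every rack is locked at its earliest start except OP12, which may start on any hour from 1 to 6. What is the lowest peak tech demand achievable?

OP12@1: h1:11  h2:6  h3:2  h4:0  h5:0  h6:0  h7:0 → peak 11
OP12@2: h1:8  h2:6  h3:5  h4:0  h5:0  h6:0  h7:0 → peak 8
OP12@3: h1:8  h2:3  h3:5  h4:3  h5:0  h6:0  h7:0 → peak 8
OP12@4: h1:8  h2:3  h3:2  h4:3  h5:3  h6:0  h7:0 → peak 8
OP12@5: h1:8  h2:3  h3:2  h4:0  h5:3  h6:3  h7:0 → peak 8
OP12@6: h1:8  h2:3  h3:2  h4:0  h5:0  h6:3  h7:3 → peak 8
Best is OP12@2, peak 8.

8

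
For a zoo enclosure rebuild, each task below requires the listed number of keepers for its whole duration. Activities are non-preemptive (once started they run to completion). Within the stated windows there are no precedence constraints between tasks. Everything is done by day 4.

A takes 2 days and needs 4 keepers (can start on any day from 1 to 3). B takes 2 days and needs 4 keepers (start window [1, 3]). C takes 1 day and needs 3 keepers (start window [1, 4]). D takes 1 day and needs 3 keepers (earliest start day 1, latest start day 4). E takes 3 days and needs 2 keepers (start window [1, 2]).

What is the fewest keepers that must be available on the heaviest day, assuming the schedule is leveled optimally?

9

Early-start (A@1, B@1, C@1, D@1, E@1) gives peak 16: d1:16  d2:10  d3:2  d4:0.
Shift B→3, D→2.
Schedule A@1, B@3, C@1, D@2, E@1: d1:9  d2:9  d3:6  d4:4 — peak 9.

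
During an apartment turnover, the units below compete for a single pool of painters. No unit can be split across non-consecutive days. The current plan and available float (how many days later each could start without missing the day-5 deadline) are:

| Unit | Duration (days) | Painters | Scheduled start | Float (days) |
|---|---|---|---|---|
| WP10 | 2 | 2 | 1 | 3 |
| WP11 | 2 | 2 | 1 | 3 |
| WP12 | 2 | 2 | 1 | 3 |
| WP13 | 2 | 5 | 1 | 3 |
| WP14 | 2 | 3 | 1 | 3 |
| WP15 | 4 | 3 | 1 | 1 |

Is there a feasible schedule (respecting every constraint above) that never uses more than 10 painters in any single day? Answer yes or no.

yes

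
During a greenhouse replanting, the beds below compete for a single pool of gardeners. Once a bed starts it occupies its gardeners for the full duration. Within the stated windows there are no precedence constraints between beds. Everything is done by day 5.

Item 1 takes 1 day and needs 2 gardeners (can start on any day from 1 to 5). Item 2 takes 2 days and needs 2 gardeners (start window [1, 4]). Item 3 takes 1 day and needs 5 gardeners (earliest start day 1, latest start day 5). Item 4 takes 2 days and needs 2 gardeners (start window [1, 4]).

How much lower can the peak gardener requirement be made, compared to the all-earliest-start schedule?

Early-start peak: d1:11  d2:4  d3:0  d4:0  d5:0 ⇒ 11.
Leveled (Item 1@1, Item 2@1, Item 3@3, Item 4@4): d1:4  d2:2  d3:5  d4:2  d5:2 ⇒ 5.
Reduction 11 − 5 = 6.

6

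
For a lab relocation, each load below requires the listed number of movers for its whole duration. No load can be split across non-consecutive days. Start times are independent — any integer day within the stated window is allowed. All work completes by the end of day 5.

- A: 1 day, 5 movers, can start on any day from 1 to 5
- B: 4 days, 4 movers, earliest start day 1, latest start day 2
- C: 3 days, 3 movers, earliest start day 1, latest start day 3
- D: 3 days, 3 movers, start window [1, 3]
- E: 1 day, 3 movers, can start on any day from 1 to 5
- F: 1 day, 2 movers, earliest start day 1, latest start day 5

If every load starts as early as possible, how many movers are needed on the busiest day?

20

Early-start schedule: A@1, B@1, C@1, D@1, E@1, F@1.
Load per day: day 1: 20, day 2: 10, day 3: 10, day 4: 4, day 5: 0.
Peak is 20.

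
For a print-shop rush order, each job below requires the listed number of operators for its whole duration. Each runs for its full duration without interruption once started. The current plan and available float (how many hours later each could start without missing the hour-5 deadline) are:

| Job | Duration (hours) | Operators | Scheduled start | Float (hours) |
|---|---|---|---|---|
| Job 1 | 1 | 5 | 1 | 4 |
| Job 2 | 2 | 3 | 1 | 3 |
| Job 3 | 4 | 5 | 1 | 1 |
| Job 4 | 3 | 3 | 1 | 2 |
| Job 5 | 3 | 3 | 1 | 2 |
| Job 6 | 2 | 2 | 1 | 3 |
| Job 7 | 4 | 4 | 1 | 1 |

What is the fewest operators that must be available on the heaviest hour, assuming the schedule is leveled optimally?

Early-start (Job 1@1, Job 2@1, Job 3@1, Job 4@1, Job 5@1, Job 6@1, Job 7@1) gives peak 25: h1:25  h2:20  h3:15  h4:9  h5:0.
Shift Job 4→3, Job 5→3, Job 7→2.
Schedule Job 1@1, Job 2@1, Job 3@1, Job 4@3, Job 5@3, Job 6@1, Job 7@2: h1:15  h2:14  h3:15  h4:15  h5:10 — peak 15.

15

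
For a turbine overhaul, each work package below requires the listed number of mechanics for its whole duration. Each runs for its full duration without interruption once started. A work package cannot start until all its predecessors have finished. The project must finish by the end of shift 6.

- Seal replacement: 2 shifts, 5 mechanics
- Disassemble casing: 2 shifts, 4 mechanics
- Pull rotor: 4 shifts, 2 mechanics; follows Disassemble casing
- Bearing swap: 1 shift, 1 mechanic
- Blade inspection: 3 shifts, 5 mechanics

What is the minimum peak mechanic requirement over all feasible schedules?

Early-start (Seal replacement@1, Disassemble casing@1, Pull rotor@3, Bearing swap@1, Blade inspection@1) gives peak 15: s1:15  s2:14  s3:7  s4:2  s5:2  s6:2.
Shift Bearing swap→3, Blade inspection→3.
Schedule Seal replacement@1, Disassemble casing@1, Pull rotor@3, Bearing swap@3, Blade inspection@3: s1:9  s2:9  s3:8  s4:7  s5:7  s6:2 — peak 9.

9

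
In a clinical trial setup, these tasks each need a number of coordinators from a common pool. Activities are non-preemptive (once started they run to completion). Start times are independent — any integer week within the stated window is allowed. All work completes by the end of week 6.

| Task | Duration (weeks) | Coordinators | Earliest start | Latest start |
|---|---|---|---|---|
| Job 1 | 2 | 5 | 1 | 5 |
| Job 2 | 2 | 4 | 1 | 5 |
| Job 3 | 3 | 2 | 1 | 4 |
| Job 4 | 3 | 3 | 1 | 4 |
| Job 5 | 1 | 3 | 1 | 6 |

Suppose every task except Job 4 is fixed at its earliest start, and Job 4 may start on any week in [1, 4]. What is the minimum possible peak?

14

Job 4@1: w1:17  w2:14  w3:5  w4:0  w5:0  w6:0 → peak 17
Job 4@2: w1:14  w2:14  w3:5  w4:3  w5:0  w6:0 → peak 14
Job 4@3: w1:14  w2:11  w3:5  w4:3  w5:3  w6:0 → peak 14
Job 4@4: w1:14  w2:11  w3:2  w4:3  w5:3  w6:3 → peak 14
Best is Job 4@2, peak 14.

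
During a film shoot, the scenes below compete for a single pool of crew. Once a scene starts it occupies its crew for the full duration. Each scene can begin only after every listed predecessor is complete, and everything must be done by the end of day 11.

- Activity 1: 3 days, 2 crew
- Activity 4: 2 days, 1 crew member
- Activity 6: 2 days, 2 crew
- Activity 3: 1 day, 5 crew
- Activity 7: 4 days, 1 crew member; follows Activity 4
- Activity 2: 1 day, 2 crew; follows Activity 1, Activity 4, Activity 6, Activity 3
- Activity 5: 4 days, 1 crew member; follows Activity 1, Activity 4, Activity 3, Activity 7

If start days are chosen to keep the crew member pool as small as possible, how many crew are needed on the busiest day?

Early-start (Activity 1@1, Activity 4@1, Activity 6@1, Activity 3@1, Activity 7@3, Activity 2@4, Activity 5@7) gives peak 10: d1:10  d2:5  d3:3  d4:3  d5:1  d6:1  d7:1  d8:1  d9:1  d10:1  d11:0.
Shift Activity 3→7, Activity 2→8, Activity 5→8.
Schedule Activity 1@1, Activity 4@1, Activity 6@1, Activity 3@7, Activity 7@3, Activity 2@8, Activity 5@8: d1:5  d2:5  d3:3  d4:1  d5:1  d6:1  d7:5  d8:3  d9:1  d10:1  d11:1 — peak 5.

5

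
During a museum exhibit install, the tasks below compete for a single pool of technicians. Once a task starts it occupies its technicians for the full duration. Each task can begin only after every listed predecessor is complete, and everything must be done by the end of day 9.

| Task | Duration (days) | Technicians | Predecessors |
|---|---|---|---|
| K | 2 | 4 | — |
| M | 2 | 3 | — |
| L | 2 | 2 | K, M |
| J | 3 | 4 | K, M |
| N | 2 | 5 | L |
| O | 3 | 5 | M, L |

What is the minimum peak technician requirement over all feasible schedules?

Early-start (K@1, M@1, L@3, J@3, N@5, O@5) gives peak 14: d1:7  d2:7  d3:6  d4:6  d5:14  d6:10  d7:5  d8:0  d9:0.
Shift O→7.
Schedule K@1, M@1, L@3, J@3, N@5, O@7: d1:7  d2:7  d3:6  d4:6  d5:9  d6:5  d7:5  d8:5  d9:5 — peak 9.

9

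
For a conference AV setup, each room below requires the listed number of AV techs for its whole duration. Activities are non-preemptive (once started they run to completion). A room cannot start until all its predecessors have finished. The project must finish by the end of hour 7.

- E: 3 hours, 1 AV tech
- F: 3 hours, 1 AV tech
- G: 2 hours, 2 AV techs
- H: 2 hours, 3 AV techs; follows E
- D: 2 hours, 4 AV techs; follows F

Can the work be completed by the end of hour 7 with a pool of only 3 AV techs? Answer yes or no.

Total AV tech-hours = 24; over 7 hours the average is 24/7 > 3, so some hour must exceed 3.

no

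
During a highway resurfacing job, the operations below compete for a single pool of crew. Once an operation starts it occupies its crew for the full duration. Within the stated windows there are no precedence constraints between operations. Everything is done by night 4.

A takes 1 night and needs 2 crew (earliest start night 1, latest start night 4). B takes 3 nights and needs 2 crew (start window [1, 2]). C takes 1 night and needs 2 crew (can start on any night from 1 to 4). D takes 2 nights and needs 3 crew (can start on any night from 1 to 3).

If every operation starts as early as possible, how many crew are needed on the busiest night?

9

Early-start schedule: A@1, B@1, C@1, D@1.
Load per night: night 1: 9, night 2: 5, night 3: 2, night 4: 0.
Peak is 9.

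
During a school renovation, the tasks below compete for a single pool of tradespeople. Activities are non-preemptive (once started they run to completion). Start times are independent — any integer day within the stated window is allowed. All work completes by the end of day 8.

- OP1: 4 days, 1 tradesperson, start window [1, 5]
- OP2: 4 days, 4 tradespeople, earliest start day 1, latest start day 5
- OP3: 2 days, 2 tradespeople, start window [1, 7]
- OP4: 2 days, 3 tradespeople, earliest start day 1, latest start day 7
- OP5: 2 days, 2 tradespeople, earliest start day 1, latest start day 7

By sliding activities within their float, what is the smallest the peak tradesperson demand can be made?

5

Early-start (OP1@1, OP2@1, OP3@1, OP4@1, OP5@1) gives peak 12: d1:12  d2:12  d3:5  d4:5  d5:0  d6:0  d7:0  d8:0.
Shift OP3→5, OP4→5, OP5→7.
Schedule OP1@1, OP2@1, OP3@5, OP4@5, OP5@7: d1:5  d2:5  d3:5  d4:5  d5:5  d6:5  d7:2  d8:2 — peak 5.
Total tradesperson-days = 34 over 8 days ⇒ peak ≥ ⌈34/8⌉ = 5, so 5 is optimal.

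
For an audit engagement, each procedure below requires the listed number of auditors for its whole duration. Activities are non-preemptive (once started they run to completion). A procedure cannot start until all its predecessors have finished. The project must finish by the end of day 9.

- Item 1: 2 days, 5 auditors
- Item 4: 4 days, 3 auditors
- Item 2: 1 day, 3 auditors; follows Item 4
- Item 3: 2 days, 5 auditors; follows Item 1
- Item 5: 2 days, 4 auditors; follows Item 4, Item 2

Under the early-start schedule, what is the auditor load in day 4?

8

At early start, day 4 has: Item 4, Item 3.
Demand: 3 + 5 = 8.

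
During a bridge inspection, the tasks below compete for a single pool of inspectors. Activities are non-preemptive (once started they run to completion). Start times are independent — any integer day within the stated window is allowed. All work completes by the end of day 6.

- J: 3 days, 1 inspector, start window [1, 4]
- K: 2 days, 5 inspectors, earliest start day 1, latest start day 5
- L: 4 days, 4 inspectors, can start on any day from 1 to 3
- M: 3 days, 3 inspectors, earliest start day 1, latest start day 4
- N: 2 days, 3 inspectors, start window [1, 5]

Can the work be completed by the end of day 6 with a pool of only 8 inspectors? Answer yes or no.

yes

Schedule J@1, K@5, L@1, M@1, N@4: d1:8  d2:8  d3:8  d4:7  d5:8  d6:5 — peak 8 ≤ 8.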